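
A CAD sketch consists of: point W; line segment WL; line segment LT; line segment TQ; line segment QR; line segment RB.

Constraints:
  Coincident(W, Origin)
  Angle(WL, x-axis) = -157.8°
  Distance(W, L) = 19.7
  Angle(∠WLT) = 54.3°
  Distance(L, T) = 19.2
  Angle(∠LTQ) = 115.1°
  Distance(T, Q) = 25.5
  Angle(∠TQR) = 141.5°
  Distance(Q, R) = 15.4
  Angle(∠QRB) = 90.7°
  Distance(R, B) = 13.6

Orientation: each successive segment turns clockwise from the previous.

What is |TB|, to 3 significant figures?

35.6

∠TQR = 141.5° gives QR at -26.9° from the x-axis; with |QR| = 15.4, R = (25.0, 9.39). ∠QRB = 90.7° gives RB at -116° from the x-axis; with |RB| = 13.6, B = (19.0, -2.82). Then |TB| = |B − T| = 35.6.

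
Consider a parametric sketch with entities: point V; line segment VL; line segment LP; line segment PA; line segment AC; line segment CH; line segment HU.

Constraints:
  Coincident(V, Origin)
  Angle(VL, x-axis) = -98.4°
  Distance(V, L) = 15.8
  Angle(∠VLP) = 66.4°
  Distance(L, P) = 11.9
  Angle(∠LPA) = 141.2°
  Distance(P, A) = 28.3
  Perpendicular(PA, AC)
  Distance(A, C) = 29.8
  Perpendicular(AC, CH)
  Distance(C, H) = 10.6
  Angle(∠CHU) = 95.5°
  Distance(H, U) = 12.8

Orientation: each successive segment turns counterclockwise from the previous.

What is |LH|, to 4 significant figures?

35.03

V is at the origin; VL runs at -98.4° with length 15.8, so L = (-2.308, -15.63). ∠VLP = 66.4° gives LP at 15.20° from the x-axis; with |LP| = 11.9, P = (9.176, -12.51). ∠LPA = 141.2° gives PA at 54.00° from the x-axis; with |PA| = 28.3, A = (25.81, 10.38). PA ⟂ AC, so AC runs at 144.0°; with |AC| = 29.8, C = (1.701, 27.90). The perpendicularity gives CH at right angles to AC, so CH runs at -126.0°; with |CH| = 10.6, H = (-4.529, 19.33). Then |LH| = |H − L| = 35.03.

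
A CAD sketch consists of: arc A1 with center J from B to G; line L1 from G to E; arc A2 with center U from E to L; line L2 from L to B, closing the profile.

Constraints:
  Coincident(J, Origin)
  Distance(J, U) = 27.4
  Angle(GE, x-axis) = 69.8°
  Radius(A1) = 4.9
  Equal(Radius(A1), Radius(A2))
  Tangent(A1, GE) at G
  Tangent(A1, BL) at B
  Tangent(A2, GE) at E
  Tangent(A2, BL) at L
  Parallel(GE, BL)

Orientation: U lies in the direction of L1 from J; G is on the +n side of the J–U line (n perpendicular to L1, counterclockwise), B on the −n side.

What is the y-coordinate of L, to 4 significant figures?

24.02

The slot axis is L1's direction at 69.8°, so u = (cos 69.8°, sin 69.8°) = (0.3453, 0.9385) and n = (−sin 69.8°, cos 69.8°) = (-0.9385, 0.3453). J is at the origin and U lies 27.4 along u from J, so U = 27.4·u = (9.461, 25.71). Tangency of A1 to both parallel lines with radius 4.9 puts G and B at J ± 4.9·n: G = (-4.599, 1.692), B = (4.599, -1.692). Equal radii place E and L the same way about U: E = U + 4.9·n = (4.863, 27.41), L = U − 4.9·n = (14.06, 24.02). So L.y = 24.02.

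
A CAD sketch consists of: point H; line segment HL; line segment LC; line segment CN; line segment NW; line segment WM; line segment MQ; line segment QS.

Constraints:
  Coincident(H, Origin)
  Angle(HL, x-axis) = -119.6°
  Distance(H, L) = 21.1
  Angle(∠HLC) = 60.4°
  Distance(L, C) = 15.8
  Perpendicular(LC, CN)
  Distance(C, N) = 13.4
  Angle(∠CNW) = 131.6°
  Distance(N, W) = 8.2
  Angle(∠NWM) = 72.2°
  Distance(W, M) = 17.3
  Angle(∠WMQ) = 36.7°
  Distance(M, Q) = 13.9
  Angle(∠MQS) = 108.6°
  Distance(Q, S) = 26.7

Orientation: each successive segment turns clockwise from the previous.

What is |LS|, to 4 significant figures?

37.37

H is at the origin; HL runs at -119.6° with length 21.1, so L = (-10.42, -18.35). ∠HLC = 60.4° gives LC at 120.8° from the x-axis; with |LC| = 15.8, C = (-18.51, -4.775). LC ⟂ CN, so CN runs at 30.80°; with |CN| = 13.4, N = (-7.002, 2.087). ∠CNW = 131.6° gives NW at -17.60° from the x-axis; with |NW| = 8.2, W = (0.8138, -0.3928). ∠NWM = 72.2° gives WM at -125.4° from the x-axis; with |WM| = 17.3, M = (-9.208, -14.49). ∠WMQ = 36.7° gives MQ at 91.30° from the x-axis; with |MQ| = 13.9, Q = (-9.523, -0.5981). ∠MQS = 108.6° gives QS at 19.90° from the x-axis; with |QS| = 26.7, S = (15.58, 8.490). Then |LS| = |S − L| = 37.37.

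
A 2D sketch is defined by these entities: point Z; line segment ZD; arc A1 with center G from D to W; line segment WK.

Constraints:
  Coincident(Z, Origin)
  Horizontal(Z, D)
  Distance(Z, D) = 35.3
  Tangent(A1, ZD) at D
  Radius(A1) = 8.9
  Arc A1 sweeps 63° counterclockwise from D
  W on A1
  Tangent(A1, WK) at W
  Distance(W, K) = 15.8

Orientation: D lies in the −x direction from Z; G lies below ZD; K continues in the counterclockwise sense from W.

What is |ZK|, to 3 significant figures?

53.8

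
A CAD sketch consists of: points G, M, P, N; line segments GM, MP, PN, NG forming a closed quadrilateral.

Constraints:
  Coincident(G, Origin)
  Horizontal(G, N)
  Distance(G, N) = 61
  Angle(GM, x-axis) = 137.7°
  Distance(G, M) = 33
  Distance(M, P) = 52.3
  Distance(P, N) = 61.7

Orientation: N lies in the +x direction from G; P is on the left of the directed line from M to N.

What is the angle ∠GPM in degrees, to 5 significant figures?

36.893°

Checks: |MP| = 52.30 ✓; |PN| = 61.70 ✓.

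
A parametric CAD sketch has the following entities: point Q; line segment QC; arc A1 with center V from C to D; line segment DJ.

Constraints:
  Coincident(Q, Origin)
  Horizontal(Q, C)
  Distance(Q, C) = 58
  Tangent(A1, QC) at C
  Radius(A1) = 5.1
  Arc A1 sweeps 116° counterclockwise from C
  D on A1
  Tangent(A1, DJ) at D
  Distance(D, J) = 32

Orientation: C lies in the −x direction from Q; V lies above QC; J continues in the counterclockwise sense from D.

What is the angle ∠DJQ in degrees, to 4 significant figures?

35.84°

On A1, C sits at bearing -90° from V; a 116° counterclockwise sweep puts D at bearing 26°, so D = V + 5.1·(cos 26°, sin 26°) = (-53.42, 7.336). Since A1 is tangent to DJ there, VD ⟂ DJ, so DJ runs along (−sin 26°, cos 26°); with |DJ| = 32.0, J = (-67.44, 36.10). Then cos ∠DJQ = JD·JQ / (|JD||JQ|), giving 35.84°.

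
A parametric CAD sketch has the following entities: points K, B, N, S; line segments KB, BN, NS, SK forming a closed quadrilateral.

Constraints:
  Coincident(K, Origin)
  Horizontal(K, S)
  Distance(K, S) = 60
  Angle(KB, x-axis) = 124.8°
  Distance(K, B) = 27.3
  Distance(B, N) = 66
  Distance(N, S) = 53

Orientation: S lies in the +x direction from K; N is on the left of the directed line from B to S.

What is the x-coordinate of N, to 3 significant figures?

44.1

K is at the origin; K and S share the same y with |KS| = 60.0 and S in +x, so S = (60.0, 0). KB runs at 124.8° with |KB| = 27.3, so B = (-15.6, 22.4). N is determined by |BN| = 66.0 and |NS| = 53.0 together: it lies at the intersection of circle(B, 66.0) and circle(S, 53.0). With |BS| = 78.8, the foot of the radical line on BS is 49.2 from B and the perpendicular offset is √(66.0² − 49.2²) = 44.0. Taking the left-of-BS solution: N = (44.1, 50.6).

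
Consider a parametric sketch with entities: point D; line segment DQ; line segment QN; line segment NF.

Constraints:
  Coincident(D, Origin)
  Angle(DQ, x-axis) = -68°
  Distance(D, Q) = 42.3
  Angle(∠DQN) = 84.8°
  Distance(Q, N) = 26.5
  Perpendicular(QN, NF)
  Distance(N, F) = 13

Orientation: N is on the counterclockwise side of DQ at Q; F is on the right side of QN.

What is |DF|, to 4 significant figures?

59.60

D is at the origin; DQ runs at -68.0° with length 42.3, so Q = 42.3·(cos -68.0°, sin -68.0°) = (15.85, -39.22). ∠DQN = 84.8°, so QN runs at -68.0° + (180° − 84.8°) = 27.20° from the x-axis; with |QN| = 26.5, N = Q + 26.5·(cos 27.20°, sin 27.20°) = (39.42, -27.11). QN is perpendicular to NF; with |NF| = 13.0 on the right of QN, F = N + 13.0·(0.4571, -0.8894) = (45.36, -38.67). Then |DF| = |F − D| = 59.60.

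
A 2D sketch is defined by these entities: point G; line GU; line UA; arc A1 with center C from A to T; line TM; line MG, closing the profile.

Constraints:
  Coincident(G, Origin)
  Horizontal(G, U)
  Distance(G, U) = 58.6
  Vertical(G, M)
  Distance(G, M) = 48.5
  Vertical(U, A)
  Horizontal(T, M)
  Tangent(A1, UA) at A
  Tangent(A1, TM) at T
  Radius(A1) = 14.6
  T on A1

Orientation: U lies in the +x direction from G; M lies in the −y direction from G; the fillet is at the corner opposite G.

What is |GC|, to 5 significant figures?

55.545

GM is vertical with |GM| = 48.5 and M on the −y side, so M = (0.0000, -48.500). The virtual corner opposite G is at (58.600, -48.500). Since A1 is tangent to UA there, CA ⟂ UA and since A1 is tangent to TM there, CT ⟂ TM, with radius 14.6, so the center C sits 14.6 in from both sides at C = (44.000, -33.900). Then |GC| = |C − G| = 55.545.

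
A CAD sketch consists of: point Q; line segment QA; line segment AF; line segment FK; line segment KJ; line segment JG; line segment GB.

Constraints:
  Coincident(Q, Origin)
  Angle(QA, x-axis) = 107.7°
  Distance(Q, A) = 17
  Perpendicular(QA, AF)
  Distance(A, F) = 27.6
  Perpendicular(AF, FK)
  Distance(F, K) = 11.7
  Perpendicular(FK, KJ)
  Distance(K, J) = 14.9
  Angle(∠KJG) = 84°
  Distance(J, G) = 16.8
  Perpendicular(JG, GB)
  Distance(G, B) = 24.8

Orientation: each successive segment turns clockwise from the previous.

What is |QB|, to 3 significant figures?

43.7

∠KJG = 84.0° gives JG at 102° from the x-axis; with |JG| = 16.8, G = (7.08, 25.4). JG is perpendicular to GB, so GB runs at 11.7°; with |GB| = 24.8, B = (31.4, 30.4). Then |QB| = |B − Q| = 43.7.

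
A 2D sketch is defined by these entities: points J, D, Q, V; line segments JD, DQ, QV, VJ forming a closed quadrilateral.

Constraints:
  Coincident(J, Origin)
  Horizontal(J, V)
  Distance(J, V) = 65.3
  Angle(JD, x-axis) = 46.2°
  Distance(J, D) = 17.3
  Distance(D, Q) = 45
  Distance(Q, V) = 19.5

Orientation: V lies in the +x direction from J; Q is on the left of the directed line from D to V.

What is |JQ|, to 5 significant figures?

59.333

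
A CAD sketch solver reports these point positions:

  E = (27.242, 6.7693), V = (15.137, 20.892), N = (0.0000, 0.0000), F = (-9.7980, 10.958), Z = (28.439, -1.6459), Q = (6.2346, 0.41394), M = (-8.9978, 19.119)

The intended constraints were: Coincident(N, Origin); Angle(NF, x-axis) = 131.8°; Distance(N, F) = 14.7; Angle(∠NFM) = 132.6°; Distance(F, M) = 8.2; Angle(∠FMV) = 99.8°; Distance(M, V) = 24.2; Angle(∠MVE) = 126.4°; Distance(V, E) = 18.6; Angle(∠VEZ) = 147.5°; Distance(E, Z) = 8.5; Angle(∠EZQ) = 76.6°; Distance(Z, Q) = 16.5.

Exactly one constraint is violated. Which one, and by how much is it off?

Distance(Z, Q) = 16.5 — off by 5.80.

N = (0.00, 0.00) ✓; NF at 131.8° ✓; |NF| = 14.70 ✓; ∠NFM = 132.6° ✓; |FM| = 8.200 ✓; ∠FMV = 99.80° ✓; |MV| = 24.20 ✓; ∠MVE = 126.4° ✓; |VE| = 18.60 ✓; ∠VEZ = 147.5° ✓; |EZ| = 8.500 ✓; ∠EZQ = 76.60° ✓; |ZQ| = 22.30 ✗.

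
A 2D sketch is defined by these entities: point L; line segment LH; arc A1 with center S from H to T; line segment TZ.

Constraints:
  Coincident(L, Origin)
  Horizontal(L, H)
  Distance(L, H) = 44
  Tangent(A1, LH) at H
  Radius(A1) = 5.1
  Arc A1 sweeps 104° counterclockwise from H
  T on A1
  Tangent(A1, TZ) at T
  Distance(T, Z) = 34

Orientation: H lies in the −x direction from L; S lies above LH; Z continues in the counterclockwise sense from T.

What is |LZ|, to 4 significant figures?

61.49

On A1, H sits at bearing -90° from S; a 104° counterclockwise sweep puts T at bearing 14°, so T = S + 5.1·(cos 14°, sin 14°) = (-39.05, 6.334). A1 meets TZ tangentially, so ST is at right angles to TZ, so TZ runs along (−sin 14°, cos 14°); with |TZ| = 34.0, Z = (-47.28, 39.32). Then |LZ| = |Z − L| = 61.49.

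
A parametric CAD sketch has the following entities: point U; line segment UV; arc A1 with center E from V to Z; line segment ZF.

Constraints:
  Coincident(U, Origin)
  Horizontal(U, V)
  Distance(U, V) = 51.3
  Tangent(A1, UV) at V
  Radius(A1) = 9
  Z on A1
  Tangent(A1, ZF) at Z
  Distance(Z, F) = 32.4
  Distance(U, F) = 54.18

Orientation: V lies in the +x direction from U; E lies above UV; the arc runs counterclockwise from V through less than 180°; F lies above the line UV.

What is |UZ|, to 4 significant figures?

60.01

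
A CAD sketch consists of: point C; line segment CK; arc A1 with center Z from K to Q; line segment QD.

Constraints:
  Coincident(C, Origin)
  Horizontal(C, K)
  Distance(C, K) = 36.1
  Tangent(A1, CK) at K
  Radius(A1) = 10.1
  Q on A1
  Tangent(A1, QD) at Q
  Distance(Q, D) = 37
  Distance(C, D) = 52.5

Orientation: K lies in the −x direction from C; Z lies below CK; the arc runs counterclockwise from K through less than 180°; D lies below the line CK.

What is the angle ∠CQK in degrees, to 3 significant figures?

42.3°

Checks: |CK| = 36.10 ✓; |ZQ| = 10.10 ✓; ∠(ZQ, QD) = 90.00° ✓; |QD| = 37.00 ✓; |CD| = 52.50 ✓.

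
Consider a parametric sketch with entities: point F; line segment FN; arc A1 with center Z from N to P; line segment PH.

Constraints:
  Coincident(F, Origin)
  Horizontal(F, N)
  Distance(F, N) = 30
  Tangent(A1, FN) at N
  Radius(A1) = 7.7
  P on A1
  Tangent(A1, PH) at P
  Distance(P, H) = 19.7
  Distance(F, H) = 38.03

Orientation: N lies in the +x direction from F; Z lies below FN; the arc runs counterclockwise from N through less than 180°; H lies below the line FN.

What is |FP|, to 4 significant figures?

24.08

Checks: F.y = 0.00, N.y = 0.00 ✓; |ZP| = 7.700 ✓; ∠(ZP, PH) = 90.00° ✓; |PH| = 19.70 ✓; |FH| = 38.03 ✓.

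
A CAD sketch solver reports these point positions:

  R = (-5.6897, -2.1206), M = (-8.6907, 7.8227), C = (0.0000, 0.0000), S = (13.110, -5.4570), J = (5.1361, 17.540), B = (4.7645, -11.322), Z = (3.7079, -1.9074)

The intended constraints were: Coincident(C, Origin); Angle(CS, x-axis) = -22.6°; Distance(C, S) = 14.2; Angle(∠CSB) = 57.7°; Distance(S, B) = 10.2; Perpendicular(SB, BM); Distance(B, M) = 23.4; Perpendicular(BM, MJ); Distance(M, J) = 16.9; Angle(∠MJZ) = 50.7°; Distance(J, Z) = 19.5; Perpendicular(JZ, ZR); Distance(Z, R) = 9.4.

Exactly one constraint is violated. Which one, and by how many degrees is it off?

Perpendicular(JZ, ZR) — off by 5.50°.

C = (0.00, 0.00) ✓; CS at -22.60° ✓; |CS| = 14.20 ✓; ∠CSB = 57.70° ✓; |SB| = 10.20 ✓; ∠(SB, BM) = 90.00° ✓; |BM| = 23.40 ✓; ∠(BM, MJ) = 90.00° ✓; |MJ| = 16.90 ✓; ∠MJZ = 50.70° ✓; |JZ| = 19.50 ✓; ∠(JZ, ZR) = 84.50° ✗; |ZR| = 9.400 ✓.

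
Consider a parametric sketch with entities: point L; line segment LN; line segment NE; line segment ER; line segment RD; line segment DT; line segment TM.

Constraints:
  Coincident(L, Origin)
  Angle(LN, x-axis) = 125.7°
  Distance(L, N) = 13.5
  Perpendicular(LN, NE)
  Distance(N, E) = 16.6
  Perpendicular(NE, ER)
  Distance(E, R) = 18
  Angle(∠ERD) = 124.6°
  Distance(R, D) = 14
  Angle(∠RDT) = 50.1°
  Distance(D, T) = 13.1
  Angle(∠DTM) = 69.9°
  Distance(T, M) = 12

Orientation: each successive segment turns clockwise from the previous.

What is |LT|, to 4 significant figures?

6.314

∠ERD = 124.6° gives RD at -109.7° from the x-axis; with |RD| = 14.0, D = (11.39, -7.148). ∠RDT = 50.1° gives DT at 120.4° from the x-axis; with |DT| = 13.1, T = (4.758, 4.151). Then |LT| = |T − L| = 6.314.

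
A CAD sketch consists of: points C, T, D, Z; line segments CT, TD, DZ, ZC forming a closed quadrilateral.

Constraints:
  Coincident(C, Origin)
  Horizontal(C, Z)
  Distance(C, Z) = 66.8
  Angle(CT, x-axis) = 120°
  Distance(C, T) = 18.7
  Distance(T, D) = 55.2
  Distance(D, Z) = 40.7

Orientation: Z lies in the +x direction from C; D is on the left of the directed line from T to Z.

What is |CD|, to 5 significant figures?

54.437

C is at the origin; C and Z share the same y with |CZ| = 66.8 and Z in +x, so Z = (66.8, 0). CT runs at 120.0° with |CT| = 18.7, so T = (-9.3500, 16.195). D is determined by |TD| = 55.2 and |DZ| = 40.7 together: it lies at the intersection of circle(T, 55.2) and circle(Z, 40.7). With |TZ| = 77.853, the foot of the radical line on TZ is 47.857 from T and the perpendicular offset is √(55.2² − 47.857²) = 27.509. Taking the left-of-TZ solution: D = (43.183, 33.147).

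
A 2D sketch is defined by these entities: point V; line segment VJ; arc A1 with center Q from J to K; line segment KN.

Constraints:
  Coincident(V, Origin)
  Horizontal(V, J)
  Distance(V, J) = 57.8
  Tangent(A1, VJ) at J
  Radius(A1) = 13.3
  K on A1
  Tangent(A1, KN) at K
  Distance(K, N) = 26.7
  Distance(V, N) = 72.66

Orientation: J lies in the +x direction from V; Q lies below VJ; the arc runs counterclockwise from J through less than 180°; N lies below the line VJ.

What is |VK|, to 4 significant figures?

49.99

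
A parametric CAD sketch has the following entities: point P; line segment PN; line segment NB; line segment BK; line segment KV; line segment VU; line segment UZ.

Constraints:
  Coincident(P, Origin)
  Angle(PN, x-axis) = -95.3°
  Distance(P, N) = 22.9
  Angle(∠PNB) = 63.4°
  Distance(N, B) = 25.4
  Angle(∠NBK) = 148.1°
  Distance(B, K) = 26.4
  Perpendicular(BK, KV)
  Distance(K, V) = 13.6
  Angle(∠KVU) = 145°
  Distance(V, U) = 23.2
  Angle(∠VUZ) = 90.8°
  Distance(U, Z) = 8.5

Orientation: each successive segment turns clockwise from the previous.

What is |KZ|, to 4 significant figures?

34.47

P is at the origin; PN runs at -95.3° with length 22.9, so N = (-2.115, -22.80). ∠PNB = 63.4° gives NB at 148.1° from the x-axis; with |NB| = 25.4, B = (-23.68, -9.380). ∠NBK = 148.1° gives BK at 116.2° from the x-axis; with |BK| = 26.4, K = (-35.33, 14.31). The perpendicularity gives KV at right angles to BK, so KV runs at 26.20°; with |KV| = 13.6, V = (-23.13, 20.31). ∠KVU = 145.0° gives VU at -8.800° from the x-axis; with |VU| = 23.2, U = (-0.2053, 16.76). ∠VUZ = 90.8° gives UZ at -98.00° from the x-axis; with |UZ| = 8.5, Z = (-1.388, 8.346). Then |KZ| = |Z − K| = 34.47.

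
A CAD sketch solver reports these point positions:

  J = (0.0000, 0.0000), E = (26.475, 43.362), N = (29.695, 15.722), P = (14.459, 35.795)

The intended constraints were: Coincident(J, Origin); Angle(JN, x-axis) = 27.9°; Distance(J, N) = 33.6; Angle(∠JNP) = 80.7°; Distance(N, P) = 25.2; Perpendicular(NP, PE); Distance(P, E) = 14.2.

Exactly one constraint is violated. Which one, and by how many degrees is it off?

Perpendicular(NP, PE) — off by 5.00°.

J = (0.00, 0.00) ✓; JN at 27.90° ✓; |JN| = 33.60 ✓; ∠JNP = 80.70° ✓; |NP| = 25.20 ✓; ∠(NP, PE) = 95.00° ✗; |PE| = 14.20 ✓.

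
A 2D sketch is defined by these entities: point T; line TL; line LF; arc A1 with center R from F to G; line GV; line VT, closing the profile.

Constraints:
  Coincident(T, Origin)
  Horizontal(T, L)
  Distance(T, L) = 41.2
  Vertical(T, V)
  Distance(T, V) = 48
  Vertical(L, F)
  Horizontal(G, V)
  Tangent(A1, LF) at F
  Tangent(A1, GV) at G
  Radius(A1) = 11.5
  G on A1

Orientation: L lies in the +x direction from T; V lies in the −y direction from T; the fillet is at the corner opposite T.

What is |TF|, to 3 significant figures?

55.0

The virtual corner opposite T is at (41.2, -48.0). A1 meets LF tangentially, so RF is at right angles to LF and tangency of A1 to GV means the radius RG is perpendicular to GV, with radius 11.5, so the center R sits 11.5 in from both sides at R = (29.7, -36.5). That places the tangent points at F = (41.2, -36.5) on LF and G = (29.7, -48.0) on GV. Then |TF| = |F − T| = 55.0.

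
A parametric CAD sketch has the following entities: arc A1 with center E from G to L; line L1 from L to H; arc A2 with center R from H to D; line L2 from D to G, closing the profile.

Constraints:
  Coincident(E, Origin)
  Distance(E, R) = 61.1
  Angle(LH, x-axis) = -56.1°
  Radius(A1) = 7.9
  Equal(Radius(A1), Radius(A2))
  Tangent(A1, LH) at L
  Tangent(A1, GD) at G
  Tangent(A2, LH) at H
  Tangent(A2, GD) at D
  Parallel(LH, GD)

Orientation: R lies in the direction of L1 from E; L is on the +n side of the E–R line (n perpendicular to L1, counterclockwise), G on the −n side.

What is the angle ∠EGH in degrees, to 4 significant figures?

75.50°

The slot axis is L1's direction at -56.1°, so u = (cos -56.1°, sin -56.1°) = (0.5577, -0.8300) and n = (−sin -56.1°, cos -56.1°) = (0.8300, 0.5577). E is at the origin and R lies 61.1 along u from E, so R = 61.1·u = (34.08, -50.71). Tangency of A1 to both parallel lines with radius 7.9 puts L and G at E ± 7.9·n: L = (6.557, 4.406), G = (-6.557, -4.406). Equal radii place H and D the same way about R: H = R + 7.9·n = (40.64, -46.31), D = R − 7.9·n = (27.52, -55.12). Then cos ∠EGH = GE·GH / (|GE||GH|), giving 75.50°.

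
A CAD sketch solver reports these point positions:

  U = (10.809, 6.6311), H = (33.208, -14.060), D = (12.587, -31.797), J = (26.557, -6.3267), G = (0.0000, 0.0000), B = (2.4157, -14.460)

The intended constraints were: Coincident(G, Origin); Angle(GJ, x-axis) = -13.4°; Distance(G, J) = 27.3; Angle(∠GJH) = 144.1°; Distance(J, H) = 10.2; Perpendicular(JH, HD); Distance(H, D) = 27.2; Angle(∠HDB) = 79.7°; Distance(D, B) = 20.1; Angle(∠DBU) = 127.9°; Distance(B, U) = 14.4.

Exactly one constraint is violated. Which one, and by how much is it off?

Distance(B, U) = 14.4 — off by 8.30.

G = (0.00, 0.00) ✓; GJ at -13.40° ✓; |GJ| = 27.30 ✓; ∠GJH = 144.1° ✓; |JH| = 10.20 ✓; ∠(JH, HD) = 90.00° ✓; |HD| = 27.20 ✓; ∠HDB = 79.70° ✓; |DB| = 20.10 ✓; ∠DBU = 127.9° ✓; |BU| = 22.70 ✗.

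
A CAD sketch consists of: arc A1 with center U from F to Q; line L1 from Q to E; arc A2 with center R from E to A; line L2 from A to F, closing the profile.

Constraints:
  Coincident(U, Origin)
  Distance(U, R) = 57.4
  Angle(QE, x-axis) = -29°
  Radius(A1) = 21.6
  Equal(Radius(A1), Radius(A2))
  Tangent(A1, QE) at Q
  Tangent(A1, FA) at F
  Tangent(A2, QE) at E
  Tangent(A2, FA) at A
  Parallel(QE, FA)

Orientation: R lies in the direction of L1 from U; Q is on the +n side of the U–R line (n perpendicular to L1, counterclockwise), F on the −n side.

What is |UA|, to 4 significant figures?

61.33

Tangency of A1 to both parallel lines with radius 21.6 puts Q and F at U ± 21.6·n: Q = (10.47, 18.89), F = (-10.47, -18.89). Equal radii place E and A the same way about R: E = R + 21.6·n = (60.68, -8.936), A = R − 21.6·n = (39.73, -46.72). Then |UA| = |A − U| = 61.33.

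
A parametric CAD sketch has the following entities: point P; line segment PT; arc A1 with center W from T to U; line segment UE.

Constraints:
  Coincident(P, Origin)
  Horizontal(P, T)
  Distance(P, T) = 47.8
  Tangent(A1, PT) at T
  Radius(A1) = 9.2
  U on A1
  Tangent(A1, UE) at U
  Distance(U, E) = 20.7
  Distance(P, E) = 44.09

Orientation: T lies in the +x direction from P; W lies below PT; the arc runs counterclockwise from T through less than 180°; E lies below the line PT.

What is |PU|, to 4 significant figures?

39.48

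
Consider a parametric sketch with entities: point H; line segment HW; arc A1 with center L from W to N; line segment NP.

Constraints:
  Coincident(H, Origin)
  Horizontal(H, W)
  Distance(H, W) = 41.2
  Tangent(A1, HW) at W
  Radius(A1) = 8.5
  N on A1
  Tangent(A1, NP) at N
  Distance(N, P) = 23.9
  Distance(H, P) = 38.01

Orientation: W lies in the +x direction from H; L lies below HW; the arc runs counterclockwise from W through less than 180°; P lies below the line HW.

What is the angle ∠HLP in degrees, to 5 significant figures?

63.016°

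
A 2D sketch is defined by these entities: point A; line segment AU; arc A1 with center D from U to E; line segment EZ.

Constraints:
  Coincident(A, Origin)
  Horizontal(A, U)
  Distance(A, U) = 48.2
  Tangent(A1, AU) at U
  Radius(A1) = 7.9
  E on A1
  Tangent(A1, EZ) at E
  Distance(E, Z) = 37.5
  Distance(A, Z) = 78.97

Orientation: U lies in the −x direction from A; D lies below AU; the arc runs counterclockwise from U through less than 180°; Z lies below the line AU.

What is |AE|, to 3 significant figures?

56.0

Checks: |DE| = 7.900 ✓; ∠(DE, EZ) = 90.00° ✓; |EZ| = 37.50 ✓; |AZ| = 78.97 ✓.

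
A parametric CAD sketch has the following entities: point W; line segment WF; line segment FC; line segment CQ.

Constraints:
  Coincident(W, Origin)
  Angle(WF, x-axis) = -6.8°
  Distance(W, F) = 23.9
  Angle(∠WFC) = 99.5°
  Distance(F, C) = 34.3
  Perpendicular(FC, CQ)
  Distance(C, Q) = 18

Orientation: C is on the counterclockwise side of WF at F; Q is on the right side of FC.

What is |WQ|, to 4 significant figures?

56.49

∠WFC = 99.5°, so FC runs at -6.8° + (180° − 99.5°) = 73.70° from the x-axis; with |FC| = 34.3, C = F + 34.3·(cos 73.70°, sin 73.70°) = (33.36, 30.09). FC is perpendicular to CQ; with |CQ| = 18.0 on the right of FC, Q = C + 18.0·(0.9598, -0.2807) = (50.64, 25.04). Then |WQ| = |Q − W| = 56.49.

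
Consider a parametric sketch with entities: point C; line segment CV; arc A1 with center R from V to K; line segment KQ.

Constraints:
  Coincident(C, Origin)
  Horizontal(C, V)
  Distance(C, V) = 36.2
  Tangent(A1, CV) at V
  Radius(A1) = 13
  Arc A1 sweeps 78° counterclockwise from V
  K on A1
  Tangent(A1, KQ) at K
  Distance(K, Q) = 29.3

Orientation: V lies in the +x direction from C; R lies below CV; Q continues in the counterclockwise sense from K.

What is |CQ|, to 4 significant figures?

42.66

C is at the origin; C and V share the same y with |CV| = 36.2 and V on the +x side, so V = (36.20, 0.000). Since A1 is tangent to CV there, RV ⟂ CV, so R = V + (0, -13) = (36.20, -13.00). On A1, V sits at bearing 90° from R; a 78° counterclockwise sweep puts K at bearing 168°, so K = R + 13.0·(cos 168°, sin 168°) = (23.48, -10.30). Tangency of A1 to KQ means the radius RK is perpendicular to KQ, so KQ runs along (−sin 168°, cos 168°); with |KQ| = 29.3, Q = (17.39, -38.96). Then |CQ| = |Q − C| = 42.66.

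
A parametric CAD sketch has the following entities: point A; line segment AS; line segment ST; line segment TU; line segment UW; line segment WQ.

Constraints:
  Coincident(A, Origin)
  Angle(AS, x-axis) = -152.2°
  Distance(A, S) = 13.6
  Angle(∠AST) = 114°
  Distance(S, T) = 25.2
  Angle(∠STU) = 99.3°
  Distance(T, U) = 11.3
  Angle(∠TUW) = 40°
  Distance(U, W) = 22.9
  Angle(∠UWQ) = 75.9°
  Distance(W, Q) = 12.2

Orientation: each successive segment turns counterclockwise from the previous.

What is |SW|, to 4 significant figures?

10.38

∠STU = 99.3° gives TU at -5.500° from the x-axis; with |TU| = 11.3, U = (0.8878, -32.57). ∠TUW = 40.0° gives UW at 134.5° from the x-axis; with |UW| = 22.9, W = (-15.16, -16.24). Then |SW| = |W − S| = 10.38.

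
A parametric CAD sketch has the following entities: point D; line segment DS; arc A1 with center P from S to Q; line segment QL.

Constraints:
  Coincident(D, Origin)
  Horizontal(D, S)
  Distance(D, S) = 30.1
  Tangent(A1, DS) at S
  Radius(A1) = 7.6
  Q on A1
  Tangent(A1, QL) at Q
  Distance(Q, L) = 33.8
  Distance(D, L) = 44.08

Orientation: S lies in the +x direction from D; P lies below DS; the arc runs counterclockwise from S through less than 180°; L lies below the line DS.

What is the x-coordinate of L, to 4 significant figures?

18.21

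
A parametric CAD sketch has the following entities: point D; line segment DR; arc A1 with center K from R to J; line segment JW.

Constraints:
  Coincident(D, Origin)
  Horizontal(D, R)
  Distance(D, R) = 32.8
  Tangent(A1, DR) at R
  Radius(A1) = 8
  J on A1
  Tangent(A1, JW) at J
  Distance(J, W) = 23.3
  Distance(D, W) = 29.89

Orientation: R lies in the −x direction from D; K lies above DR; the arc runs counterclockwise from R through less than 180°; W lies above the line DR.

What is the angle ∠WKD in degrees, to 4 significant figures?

59.14°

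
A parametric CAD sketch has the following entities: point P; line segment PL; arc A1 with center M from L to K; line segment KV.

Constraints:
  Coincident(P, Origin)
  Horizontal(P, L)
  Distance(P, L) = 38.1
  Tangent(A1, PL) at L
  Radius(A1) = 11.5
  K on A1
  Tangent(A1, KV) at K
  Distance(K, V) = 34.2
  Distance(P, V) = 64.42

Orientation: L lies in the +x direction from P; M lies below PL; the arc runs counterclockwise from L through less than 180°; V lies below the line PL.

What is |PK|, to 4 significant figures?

32.64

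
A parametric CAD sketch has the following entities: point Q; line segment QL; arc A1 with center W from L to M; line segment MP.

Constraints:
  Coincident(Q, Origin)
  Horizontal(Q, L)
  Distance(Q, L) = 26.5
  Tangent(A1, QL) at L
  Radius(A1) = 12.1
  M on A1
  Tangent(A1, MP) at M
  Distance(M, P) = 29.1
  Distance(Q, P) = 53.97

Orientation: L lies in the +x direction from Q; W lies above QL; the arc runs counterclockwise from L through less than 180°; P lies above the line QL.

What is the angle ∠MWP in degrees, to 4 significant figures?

67.42°

Checks: |WM| = 12.10 ✓; ∠(WM, MP) = 90.00° ✓; |MP| = 29.10 ✓; |QP| = 53.97 ✓.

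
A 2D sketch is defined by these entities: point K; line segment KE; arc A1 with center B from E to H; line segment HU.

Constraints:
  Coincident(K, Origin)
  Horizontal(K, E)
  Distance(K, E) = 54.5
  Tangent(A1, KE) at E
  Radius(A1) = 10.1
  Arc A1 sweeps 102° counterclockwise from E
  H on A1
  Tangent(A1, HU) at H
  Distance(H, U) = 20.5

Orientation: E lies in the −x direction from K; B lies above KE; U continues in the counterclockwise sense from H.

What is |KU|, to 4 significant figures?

58.56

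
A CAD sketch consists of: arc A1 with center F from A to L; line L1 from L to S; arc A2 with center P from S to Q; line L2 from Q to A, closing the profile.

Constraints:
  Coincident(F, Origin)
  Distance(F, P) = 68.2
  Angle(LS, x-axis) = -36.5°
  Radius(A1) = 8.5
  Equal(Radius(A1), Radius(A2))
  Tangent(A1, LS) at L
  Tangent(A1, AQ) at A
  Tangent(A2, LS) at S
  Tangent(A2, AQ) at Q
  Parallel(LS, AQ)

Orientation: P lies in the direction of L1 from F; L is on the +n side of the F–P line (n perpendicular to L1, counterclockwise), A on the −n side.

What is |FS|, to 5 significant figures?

68.728

The slot axis is L1's direction at -36.5°, so u = (cos -36.5°, sin -36.5°) = (0.80386, -0.59482) and n = (−sin -36.5°, cos -36.5°) = (0.59482, 0.80386). F is at the origin and P lies 68.2 along u from F, so P = 68.2·u = (54.823, -40.567). Tangency of A1 to both parallel lines with radius 8.5 puts L and A at F ± 8.5·n: L = (5.0560, 6.8328), A = (-5.0560, -6.8328). Equal radii place S and Q the same way about P: S = P + 8.5·n = (59.879, -33.734), Q = P − 8.5·n = (49.767, -47.400). Then |FS| = |S − F| = 68.728.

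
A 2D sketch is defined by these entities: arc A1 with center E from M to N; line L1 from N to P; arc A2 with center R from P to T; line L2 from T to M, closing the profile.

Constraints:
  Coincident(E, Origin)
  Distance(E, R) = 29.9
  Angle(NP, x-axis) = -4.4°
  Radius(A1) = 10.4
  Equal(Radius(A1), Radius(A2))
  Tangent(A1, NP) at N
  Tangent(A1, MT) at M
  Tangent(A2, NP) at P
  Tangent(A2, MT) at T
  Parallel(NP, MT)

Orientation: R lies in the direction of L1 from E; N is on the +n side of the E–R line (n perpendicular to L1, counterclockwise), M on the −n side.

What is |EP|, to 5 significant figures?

31.657

Tangency of A1 to both parallel lines with radius 10.4 puts N and M at E ± 10.4·n: N = (0.79788, 10.369), M = (-0.79788, -10.369). Equal radii place P and T the same way about R: P = R + 10.4·n = (30.610, 8.0754), T = R − 10.4·n = (29.014, -12.663). Then |EP| = |P − E| = 31.657.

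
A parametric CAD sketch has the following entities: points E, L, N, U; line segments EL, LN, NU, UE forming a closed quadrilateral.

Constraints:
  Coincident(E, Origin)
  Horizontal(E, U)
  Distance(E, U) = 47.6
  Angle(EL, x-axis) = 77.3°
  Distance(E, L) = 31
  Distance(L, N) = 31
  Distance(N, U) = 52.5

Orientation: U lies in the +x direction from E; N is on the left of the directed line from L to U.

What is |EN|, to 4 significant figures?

58.58

E is at the origin; E and U share the same y with |EU| = 47.6 and U in +x, so U = (47.6, 0). EL runs at 77.3° with |EL| = 31.0, so L = (6.815, 30.24). N is determined by |LN| = 31.0 and |NU| = 52.5 together: it lies at the intersection of circle(L, 31.0) and circle(U, 52.5). With |LU| = 50.77, the foot of the radical line on LU is 7.708 from L and the perpendicular offset is √(31.0² − 7.708²) = 30.03. Taking the left-of-LU solution: N = (30.89, 49.77).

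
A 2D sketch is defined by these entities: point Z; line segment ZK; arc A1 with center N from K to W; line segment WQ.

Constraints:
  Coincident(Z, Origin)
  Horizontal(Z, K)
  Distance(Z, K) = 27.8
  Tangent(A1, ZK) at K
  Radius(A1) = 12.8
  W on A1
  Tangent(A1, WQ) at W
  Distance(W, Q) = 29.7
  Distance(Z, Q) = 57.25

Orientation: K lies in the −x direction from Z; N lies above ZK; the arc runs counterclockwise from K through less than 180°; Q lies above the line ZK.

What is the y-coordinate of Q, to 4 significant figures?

43.87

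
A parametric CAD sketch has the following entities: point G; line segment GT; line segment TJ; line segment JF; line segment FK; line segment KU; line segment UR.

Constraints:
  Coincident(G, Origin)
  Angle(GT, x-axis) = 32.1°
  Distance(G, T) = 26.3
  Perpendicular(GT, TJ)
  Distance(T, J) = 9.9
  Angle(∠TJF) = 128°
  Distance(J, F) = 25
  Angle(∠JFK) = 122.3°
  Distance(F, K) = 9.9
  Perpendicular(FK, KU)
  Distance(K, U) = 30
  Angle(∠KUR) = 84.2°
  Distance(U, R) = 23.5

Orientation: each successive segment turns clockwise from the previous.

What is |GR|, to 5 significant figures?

28.858

G is at the origin; GT runs at 32.1° with length 26.3, so T = (22.279, 13.976). GT is perpendicular to TJ, so TJ runs at -57.900°; with |TJ| = 9.9, J = (27.540, 5.5893). ∠TJF = 128.0° gives JF at -109.90° from the x-axis; with |JF| = 25.0, F = (19.031, -17.918). ∠JFK = 122.3° gives FK at -167.60° from the x-axis; with |FK| = 9.9, K = (9.3616, -20.044). The perpendicularity gives KU at right angles to FK, so KU runs at 102.40°; with |KU| = 30.0, U = (2.9195, 9.2564). ∠KUR = 84.2° gives UR at 6.6000° from the x-axis; with |UR| = 23.5, R = (26.264, 11.957). Then |GR| = |R − G| = 28.858.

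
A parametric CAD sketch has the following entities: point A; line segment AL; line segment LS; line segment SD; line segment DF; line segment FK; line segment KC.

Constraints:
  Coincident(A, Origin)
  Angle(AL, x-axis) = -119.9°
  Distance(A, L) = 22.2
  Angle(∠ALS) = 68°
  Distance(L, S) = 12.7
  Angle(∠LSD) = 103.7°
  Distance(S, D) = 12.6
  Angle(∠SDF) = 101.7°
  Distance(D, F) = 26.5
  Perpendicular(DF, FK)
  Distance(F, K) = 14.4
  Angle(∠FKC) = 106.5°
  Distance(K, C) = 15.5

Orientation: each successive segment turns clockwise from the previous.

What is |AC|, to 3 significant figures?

23.2

A is at the origin; AL runs at -119.9° with length 22.2, so L = (-11.1, -19.2). ∠ALS = 68.0° gives LS at 128° from the x-axis; with |LS| = 12.7, S = (-18.9, -9.25). ∠LSD = 103.7° gives SD at 51.8° from the x-axis; with |SD| = 12.6, D = (-11.1, 0.651). ∠SDF = 101.7° gives DF at -26.5° from the x-axis; with |DF| = 26.5, F = (12.6, -11.2). The perpendicularity gives FK at right angles to DF, so FK runs at -116°; with |FK| = 14.4, K = (6.18, -24.1). ∠FKC = 106.5° gives KC at 170° from the x-axis; with |KC| = 15.5, C = (-9.08, -21.4). Then |AC| = |C − A| = 23.2.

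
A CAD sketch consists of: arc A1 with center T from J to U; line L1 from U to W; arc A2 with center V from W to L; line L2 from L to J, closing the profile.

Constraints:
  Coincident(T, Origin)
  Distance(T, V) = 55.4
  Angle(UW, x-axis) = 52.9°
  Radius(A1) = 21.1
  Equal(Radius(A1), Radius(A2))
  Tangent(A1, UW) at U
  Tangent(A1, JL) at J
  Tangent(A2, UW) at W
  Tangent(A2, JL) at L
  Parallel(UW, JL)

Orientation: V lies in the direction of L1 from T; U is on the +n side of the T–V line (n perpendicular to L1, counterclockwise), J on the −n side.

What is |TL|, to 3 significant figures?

59.3

The slot axis is L1's direction at 52.9°, so u = (cos 52.9°, sin 52.9°) = (0.603, 0.798) and n = (−sin 52.9°, cos 52.9°) = (-0.798, 0.603). T is at the origin and V lies 55.4 along u from T, so V = 55.4·u = (33.4, 44.2). Tangency of A1 to both parallel lines with radius 21.1 puts U and J at T ± 21.1·n: U = (-16.8, 12.7), J = (16.8, -12.7). Equal radii place W and L the same way about V: W = V + 21.1·n = (16.6, 56.9), L = V − 21.1·n = (50.2, 31.5). Then |TL| = |L − T| = 59.3.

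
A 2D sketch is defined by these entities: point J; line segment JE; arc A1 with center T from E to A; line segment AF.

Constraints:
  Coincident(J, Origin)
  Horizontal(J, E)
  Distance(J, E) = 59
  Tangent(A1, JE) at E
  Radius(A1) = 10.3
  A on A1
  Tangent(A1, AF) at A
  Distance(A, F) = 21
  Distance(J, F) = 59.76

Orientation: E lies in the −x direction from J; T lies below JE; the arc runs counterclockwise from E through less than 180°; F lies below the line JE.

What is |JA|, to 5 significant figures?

68.331

Checks: ∠(TE, EJ) = 90.00° ✓; |TE| = 10.30 ✓; |TA| = 10.30 ✓; ∠(TA, AF) = 90.00° ✓; |AF| = 21.00 ✓; |JF| = 59.76 ✓.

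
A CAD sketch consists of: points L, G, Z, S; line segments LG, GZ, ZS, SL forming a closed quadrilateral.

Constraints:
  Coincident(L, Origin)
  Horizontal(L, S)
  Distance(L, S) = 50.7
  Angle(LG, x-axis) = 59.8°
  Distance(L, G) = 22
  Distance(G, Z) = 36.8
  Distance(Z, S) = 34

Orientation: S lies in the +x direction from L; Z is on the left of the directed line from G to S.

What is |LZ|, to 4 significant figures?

56.02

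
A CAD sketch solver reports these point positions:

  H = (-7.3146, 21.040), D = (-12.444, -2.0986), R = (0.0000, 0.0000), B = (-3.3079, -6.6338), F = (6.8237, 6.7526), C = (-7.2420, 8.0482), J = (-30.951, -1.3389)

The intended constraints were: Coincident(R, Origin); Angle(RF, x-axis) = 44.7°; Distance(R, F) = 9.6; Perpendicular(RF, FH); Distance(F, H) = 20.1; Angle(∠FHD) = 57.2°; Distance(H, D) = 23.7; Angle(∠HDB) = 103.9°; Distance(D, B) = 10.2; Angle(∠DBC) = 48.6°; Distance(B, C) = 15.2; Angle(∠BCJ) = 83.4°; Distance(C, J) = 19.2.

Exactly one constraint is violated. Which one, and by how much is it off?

Distance(C, J) = 19.2 — off by 6.30.

R = (0.00, 0.00) ✓; RF at 44.70° ✓; |RF| = 9.600 ✓; ∠(RF, FH) = 90.00° ✓; |FH| = 20.10 ✓; ∠FHD = 57.20° ✓; |HD| = 23.70 ✓; ∠HDB = 103.9° ✓; |DB| = 10.20 ✓; ∠DBC = 48.60° ✓; |BC| = 15.20 ✓; ∠BCJ = 83.40° ✓; |CJ| = 25.50 ✗.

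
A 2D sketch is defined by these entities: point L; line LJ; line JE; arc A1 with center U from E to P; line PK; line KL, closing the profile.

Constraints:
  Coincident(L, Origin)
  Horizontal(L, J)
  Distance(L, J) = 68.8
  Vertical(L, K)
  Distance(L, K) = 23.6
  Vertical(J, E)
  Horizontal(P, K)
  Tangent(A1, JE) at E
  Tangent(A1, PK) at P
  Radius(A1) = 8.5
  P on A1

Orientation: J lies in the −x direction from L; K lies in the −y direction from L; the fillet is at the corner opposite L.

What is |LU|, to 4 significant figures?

62.16

L and K share the same x with |LK| = 23.6 and K on the −y side, so K = (0.000, -23.60). The virtual corner opposite L is at (-68.80, -23.60). Since A1 is tangent to JE there, UE ⟂ JE and the tangent condition forces UP to be normal to PK, with radius 8.5, so the center U sits 8.5 in from both sides at U = (-60.30, -15.10). Then |LU| = |U − L| = 62.16.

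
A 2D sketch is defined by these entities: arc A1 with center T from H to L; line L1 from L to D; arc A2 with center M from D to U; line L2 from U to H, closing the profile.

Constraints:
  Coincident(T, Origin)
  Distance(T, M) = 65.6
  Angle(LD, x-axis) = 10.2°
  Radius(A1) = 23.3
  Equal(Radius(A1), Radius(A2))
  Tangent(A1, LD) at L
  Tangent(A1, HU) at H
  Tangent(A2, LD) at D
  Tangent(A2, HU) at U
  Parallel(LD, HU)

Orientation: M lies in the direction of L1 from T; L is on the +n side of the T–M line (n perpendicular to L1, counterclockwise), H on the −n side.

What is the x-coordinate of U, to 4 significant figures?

68.69

The slot axis is L1's direction at 10.2°, so u = (cos 10.2°, sin 10.2°) = (0.9842, 0.1771) and n = (−sin 10.2°, cos 10.2°) = (-0.1771, 0.9842). T is at the origin and M lies 65.6 along u from T, so M = 65.6·u = (64.56, 11.62). Tangency of A1 to both parallel lines with radius 23.3 puts L and H at T ± 23.3·n: L = (-4.126, 22.93), H = (4.126, -22.93). Equal radii place D and U the same way about M: D = M + 23.3·n = (60.44, 34.55), U = M − 23.3·n = (68.69, -11.31). So U.x = 68.69.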